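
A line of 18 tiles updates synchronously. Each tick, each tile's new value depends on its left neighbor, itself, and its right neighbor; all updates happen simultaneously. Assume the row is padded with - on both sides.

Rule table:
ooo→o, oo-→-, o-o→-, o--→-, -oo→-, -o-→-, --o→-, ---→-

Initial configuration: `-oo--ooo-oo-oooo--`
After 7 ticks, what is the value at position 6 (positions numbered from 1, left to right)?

-

------o------oo---
------------------
------------------  (fixed point — unchanged through tick 7)
position 6 holds -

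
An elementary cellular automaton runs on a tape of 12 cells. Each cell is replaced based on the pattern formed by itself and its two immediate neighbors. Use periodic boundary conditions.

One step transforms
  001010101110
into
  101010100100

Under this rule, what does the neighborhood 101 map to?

0

At position 3 the neighborhood is 101; the next row has 0 there.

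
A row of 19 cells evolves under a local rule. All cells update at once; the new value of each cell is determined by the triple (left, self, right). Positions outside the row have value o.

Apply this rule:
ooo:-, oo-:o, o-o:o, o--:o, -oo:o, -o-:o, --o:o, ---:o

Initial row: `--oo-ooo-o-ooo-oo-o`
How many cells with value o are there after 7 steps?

17

oooooo-ooooo-oooooo
-----ooo---ooo-----
oooooo-ooooo-oooooo  (repeats step 1; period 2)
step 7: oooooo-ooooo-oooooo
count of o: 17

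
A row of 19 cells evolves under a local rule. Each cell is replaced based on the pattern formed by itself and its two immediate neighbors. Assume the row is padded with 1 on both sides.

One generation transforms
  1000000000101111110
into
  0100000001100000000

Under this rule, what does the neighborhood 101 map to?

At position 11 the neighborhood is 101; the next row has 0 there.

0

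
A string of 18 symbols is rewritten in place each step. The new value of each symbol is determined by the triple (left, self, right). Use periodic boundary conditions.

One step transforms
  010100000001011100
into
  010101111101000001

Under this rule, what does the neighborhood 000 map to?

1

At position 5 the neighborhood is 000; the next row has 1 there.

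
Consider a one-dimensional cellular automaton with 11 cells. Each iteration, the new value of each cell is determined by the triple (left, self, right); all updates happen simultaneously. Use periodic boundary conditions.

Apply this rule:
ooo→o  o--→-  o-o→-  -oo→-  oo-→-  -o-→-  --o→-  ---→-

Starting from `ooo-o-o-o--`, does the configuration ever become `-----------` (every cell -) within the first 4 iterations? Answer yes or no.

yes

iteration 1: -o---------
iteration 2: -----------
all cells are - at iteration 2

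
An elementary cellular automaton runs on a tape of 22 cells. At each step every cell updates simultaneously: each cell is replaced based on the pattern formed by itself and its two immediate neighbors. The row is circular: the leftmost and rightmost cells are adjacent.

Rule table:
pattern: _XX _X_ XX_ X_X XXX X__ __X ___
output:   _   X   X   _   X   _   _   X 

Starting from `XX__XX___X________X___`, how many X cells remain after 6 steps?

_X___X_X_X_XXXXXX_X_X_
_X_X_X_X_X__XXXXX_X_X_
_X_X_X_X_X___XXXX_X_X_
_X_X_X_X_X_X__XXX_X_X_
_X_X_X_X_X_X___XX_X_X_
_X_X_X_X_X_X_X__X_X_X_
count of X: 10

10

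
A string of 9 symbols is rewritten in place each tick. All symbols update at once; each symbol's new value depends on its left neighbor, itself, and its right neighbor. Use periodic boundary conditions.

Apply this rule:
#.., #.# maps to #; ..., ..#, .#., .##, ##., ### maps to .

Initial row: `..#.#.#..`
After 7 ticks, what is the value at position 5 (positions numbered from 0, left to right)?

.

tick 1: ...#.#.#.
tick 2: ....#.#.#
tick 3: #....#.#.
tick 4: .#....#.#
tick 5: #.#....#.
tick 6: .#.#....#
tick 7: #.#.#....
position 5 holds .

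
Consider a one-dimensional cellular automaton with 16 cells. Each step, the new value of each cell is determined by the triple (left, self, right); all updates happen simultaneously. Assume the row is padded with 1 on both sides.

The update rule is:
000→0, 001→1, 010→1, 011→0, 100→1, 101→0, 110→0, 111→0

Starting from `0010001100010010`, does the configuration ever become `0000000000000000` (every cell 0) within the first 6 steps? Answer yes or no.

no

step 1: 1111010010111110
step 2: 0000011110000000
step 3: 1000100001000001
step 4: 0101110011100010
step 5: 0100001100010110
step 6: 0110010010110000
step 6 is 0110010010110000, still not uniform 0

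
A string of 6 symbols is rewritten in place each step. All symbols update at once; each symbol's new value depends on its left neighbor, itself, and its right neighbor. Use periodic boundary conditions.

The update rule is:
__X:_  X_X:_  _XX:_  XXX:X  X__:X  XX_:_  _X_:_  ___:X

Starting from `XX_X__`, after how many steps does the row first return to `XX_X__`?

____X_
XXX__X
XX_X__

3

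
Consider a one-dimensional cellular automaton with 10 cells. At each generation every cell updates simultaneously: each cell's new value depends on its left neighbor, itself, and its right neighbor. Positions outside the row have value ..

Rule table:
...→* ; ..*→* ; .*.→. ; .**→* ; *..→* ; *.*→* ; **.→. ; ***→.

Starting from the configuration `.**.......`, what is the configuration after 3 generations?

.**.******

generation 1: **.*******
generation 2: *.**......
generation 3: .**.******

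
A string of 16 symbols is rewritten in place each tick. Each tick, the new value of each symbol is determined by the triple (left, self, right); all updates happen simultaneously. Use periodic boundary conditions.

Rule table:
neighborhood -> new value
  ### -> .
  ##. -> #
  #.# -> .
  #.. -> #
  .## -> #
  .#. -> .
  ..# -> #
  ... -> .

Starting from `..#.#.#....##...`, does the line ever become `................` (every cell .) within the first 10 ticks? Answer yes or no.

yes

tick 1: .#.....#..####..
tick 2: #.#...#.###..##.
tick 3: ...#.#..#.#####.
tick 4: ..#...##..#...##
tick 5: ##.#.#####.#.###
tick 6: .#...#...#...#..
tick 7: #.#.#.#.#.#.#.#.
tick 8: ................
all cells are . at tick 8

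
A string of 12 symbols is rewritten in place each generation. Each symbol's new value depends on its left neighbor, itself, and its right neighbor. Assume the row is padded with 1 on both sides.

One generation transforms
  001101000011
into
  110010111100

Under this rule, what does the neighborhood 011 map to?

0

At position 2 the neighborhood is 011; the next row has 0 there.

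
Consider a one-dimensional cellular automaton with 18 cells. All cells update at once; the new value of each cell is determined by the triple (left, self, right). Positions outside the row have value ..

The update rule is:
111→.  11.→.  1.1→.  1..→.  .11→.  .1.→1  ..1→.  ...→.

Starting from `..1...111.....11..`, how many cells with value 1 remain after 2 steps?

1

..1...............
..1...............
count of 1: 1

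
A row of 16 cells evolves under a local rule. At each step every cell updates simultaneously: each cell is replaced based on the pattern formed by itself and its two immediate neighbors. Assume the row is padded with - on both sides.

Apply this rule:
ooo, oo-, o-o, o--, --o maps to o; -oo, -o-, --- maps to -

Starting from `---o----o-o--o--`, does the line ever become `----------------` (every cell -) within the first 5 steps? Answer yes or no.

--o-o--o-o-oo-o-
-o-o-oo-o-o-oo-o
o-o-o-oo-o-o-oo-
-o-o-o-oo-o-o-oo
o-o-o-o-oo-o-o-o
step 5 is o-o-o-o-oo-o-o-o, still not uniform -

no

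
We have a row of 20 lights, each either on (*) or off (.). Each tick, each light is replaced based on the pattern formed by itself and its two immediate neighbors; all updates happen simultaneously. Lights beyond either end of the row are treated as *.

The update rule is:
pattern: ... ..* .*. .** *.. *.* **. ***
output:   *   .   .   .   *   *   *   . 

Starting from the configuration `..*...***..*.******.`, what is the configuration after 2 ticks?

tick 1: *..**...**..*.....**
tick 2: **..***..**..****...

**..***..**..****...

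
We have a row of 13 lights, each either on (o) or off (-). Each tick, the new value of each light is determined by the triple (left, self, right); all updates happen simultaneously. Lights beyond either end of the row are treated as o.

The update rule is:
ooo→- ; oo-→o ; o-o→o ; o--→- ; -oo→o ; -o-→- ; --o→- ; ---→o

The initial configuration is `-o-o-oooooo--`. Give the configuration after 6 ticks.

oo-oo-----oo-

o-o-oo----o--
oo-ooo-oo----
-ooo-oooo-oo-
oo-ooo--ooooo
-ooo-o--o----
oo-oo-----oo-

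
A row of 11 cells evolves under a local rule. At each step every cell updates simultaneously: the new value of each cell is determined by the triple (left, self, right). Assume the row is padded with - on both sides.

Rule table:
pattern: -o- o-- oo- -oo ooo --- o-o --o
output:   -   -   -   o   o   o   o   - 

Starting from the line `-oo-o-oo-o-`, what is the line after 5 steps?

-o-o-oo-o--
--o-oo-o--o
o--oo-o----
---o-o--ooo
oo--o---oo-

oo--o---oo-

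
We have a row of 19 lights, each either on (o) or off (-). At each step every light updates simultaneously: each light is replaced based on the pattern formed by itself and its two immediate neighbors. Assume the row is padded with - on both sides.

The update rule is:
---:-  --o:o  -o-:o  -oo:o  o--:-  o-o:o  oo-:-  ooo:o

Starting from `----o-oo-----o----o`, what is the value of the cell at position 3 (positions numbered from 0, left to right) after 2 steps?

o

---oooo-----oo---oo
--oooo-----oo---oo-
position 3 holds o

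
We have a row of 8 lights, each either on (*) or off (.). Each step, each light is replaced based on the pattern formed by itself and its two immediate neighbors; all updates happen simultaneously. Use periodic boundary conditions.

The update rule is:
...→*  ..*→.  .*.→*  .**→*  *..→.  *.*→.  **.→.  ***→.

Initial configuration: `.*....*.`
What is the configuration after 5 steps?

.*.*..*.

.*.**.*.
.*.*..*.
.*.*..*.  (fixed point — unchanged through step 5)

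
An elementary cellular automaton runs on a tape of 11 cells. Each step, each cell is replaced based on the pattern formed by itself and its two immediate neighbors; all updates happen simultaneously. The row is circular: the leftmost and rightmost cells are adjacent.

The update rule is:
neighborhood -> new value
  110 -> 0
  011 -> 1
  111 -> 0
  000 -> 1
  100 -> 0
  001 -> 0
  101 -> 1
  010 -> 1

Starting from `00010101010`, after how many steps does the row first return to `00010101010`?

11011111110
10110000001
01100111101
11000100011
00010101010

5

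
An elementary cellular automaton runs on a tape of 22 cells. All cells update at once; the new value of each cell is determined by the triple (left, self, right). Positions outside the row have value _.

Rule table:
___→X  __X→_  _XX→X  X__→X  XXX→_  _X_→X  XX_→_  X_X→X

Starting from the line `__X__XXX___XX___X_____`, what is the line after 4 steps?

X_XX_X__XX_X_XX_XXXXXX
XXX_XXX_X_XXXX_XX_____
X__XX__XXXX___XX_XXXXX
XX_X_X_X___XX_X_XX____

XX_X_X_X___XX_X_XX____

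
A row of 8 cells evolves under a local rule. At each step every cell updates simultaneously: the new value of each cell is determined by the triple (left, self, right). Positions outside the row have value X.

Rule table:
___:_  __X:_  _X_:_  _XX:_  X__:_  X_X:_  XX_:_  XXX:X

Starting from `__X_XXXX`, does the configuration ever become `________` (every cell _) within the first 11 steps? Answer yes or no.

_____XXX
______XX
_______X
________
all cells are _ at step 4

yes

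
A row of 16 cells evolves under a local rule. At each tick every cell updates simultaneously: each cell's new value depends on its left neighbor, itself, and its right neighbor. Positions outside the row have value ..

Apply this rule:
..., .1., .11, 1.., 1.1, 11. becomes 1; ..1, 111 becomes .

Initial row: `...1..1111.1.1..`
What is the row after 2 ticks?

11.11.1..1111111
11111111.1.....1

11111111.1.....1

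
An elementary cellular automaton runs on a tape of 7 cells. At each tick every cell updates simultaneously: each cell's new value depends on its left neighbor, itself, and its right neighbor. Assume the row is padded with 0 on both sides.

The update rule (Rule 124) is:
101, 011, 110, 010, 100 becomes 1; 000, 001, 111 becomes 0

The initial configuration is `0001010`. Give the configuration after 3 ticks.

0001111
0001001
0001101

0001101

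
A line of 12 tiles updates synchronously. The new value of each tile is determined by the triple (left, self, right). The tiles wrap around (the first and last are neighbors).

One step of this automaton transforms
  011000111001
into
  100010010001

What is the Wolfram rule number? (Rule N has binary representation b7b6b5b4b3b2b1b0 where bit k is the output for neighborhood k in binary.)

165

position 7: 111 → 1  (bit 7 = 1)
position 2: 110 → 0  (bit 6 = 0)
position 0: 101 → 1  (bit 5 = 1)
position 3: 100 → 0  (bit 4 = 0)
position 1: 011 → 0  (bit 3 = 0)
position 11: 010 → 1  (bit 2 = 1)
position 5: 001 → 0  (bit 1 = 0)
position 4: 000 → 1  (bit 0 = 1)
bits b7..b0 = 10100101 = 165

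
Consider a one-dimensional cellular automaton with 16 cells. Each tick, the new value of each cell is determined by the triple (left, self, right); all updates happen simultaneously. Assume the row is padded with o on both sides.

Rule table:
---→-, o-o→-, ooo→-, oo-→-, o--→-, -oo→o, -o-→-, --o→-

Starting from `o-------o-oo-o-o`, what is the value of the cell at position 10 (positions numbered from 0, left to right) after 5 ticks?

-

----------o----o
---------------o
---------------o  (fixed point — unchanged through tick 5)
position 10 holds -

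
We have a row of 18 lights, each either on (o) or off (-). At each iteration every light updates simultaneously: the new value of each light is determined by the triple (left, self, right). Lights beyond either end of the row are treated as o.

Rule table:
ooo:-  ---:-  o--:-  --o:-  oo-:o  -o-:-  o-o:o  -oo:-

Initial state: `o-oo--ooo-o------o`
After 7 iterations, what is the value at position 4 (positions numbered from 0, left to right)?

-

oo-o----oo--------
-oo------o--------
o-o---------------
oo----------------
-o----------------
o-----------------
o-----------------
position 4 holds -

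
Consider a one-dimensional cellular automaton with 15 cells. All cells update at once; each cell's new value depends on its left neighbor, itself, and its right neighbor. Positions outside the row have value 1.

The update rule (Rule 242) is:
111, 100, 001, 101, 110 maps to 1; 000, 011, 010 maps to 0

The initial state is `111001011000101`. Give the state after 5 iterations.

111110101101010
111111010110101
111111101011010
111111110101101
111111111010110

111111111010110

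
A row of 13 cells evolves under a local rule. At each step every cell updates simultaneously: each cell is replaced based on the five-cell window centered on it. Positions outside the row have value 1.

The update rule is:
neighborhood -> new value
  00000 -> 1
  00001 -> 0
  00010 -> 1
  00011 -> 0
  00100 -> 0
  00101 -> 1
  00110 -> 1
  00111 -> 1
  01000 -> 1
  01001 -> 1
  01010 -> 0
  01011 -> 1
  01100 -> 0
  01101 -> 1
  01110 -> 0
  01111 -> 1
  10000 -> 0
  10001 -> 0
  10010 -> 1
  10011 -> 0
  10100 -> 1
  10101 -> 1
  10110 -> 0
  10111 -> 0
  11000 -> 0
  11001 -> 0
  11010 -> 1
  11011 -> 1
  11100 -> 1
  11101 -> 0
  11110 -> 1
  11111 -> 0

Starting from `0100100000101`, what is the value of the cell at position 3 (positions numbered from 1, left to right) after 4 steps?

1111010101110
0010110110001
0111011000001
1000100001001
position 3 holds 0

0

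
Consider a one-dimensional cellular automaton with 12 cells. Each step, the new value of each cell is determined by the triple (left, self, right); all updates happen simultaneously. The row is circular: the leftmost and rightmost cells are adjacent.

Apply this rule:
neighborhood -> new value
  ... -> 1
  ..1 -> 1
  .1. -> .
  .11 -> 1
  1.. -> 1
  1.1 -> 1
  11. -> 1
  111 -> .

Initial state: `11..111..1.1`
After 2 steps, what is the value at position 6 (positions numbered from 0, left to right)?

.1111.111.11
11..111.1111
position 6 holds 1

1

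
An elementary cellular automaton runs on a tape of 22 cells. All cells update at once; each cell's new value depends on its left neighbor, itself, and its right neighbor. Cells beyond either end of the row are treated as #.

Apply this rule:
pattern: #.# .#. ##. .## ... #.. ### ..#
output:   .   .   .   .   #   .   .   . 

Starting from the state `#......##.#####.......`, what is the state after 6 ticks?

tick 1: ..####..........#####.
tick 2: .......########.......
tick 3: .#####..........#####.
tick 4: .......########.......  (repeats tick 2; period 2)
tick 6: .......########.......

.......########.......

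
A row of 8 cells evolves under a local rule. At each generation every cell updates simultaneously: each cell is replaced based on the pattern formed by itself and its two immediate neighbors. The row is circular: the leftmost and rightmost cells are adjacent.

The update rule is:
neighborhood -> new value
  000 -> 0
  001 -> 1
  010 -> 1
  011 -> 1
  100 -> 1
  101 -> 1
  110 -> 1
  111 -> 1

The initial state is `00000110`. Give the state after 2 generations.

00001111
10011111

10011111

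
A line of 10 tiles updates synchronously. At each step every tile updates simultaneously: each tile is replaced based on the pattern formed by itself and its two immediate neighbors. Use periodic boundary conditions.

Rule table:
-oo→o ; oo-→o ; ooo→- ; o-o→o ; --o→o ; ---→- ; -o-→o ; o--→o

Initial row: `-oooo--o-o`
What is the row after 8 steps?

-oooo-----

oo--oooooo
-oooo-----
oo--oo----
ooooooo--o
------oooo
o----oo--o
oo--oooooo  (repeats step 1; period 6)
step 8: -oooo-----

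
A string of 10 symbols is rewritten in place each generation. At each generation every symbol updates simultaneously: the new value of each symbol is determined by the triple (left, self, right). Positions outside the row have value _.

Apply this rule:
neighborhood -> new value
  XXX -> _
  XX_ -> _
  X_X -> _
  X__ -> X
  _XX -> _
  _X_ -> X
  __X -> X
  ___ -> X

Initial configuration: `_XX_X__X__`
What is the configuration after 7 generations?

____XXXXXX

generation 1: X___XXXXXX
generation 2: XXXX______
generation 3: ____XXXXXX
generation 4: XXXX______  (repeats generation 2; period 2)
generation 7: ____XXXXXX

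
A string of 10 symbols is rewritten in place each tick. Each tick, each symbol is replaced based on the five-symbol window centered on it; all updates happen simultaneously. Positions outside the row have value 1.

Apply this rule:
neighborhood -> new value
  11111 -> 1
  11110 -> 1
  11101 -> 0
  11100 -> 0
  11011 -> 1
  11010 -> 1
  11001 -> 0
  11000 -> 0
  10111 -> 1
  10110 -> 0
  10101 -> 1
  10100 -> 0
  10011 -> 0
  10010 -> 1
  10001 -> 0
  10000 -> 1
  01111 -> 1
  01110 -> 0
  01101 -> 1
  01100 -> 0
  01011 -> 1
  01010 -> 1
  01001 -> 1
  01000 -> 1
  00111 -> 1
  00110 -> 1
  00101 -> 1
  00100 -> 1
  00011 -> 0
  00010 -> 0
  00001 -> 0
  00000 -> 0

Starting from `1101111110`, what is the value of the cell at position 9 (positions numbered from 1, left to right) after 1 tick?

0

tick 1: 1011111101
position 9 holds 0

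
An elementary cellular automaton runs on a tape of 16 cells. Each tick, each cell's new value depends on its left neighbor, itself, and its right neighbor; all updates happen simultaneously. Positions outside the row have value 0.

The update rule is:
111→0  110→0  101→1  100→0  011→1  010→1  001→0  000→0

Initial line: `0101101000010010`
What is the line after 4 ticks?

0100100000010010

tick 1: 0111011000010010
tick 2: 0100110000010010
tick 3: 0100100000010010
tick 4: 0100100000010010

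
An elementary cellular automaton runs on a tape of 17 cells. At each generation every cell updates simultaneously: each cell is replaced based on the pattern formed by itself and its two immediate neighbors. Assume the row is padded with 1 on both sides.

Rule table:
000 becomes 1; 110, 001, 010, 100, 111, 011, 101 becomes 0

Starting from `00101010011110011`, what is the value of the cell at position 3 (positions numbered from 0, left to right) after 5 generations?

0

00000000000000000
01111111111111110
00000000000000000  (repeats generation 1; period 2)
generation 5: 00000000000000000
position 3 holds 0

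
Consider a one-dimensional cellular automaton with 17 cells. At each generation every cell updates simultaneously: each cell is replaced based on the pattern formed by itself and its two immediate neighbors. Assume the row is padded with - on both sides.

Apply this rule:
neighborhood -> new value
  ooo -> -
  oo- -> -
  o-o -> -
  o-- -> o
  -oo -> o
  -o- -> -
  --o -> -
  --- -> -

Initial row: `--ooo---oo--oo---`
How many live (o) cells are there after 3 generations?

--o--o--o-o-o-o--
---o--o--------o-
----o--o--------o
count of o: 3

3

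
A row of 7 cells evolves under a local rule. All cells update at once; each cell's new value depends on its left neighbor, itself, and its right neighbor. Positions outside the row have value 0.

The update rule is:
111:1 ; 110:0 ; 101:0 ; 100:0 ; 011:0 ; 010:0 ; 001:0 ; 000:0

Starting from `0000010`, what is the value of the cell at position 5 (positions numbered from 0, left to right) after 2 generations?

generation 1: 0000000
generation 2: 0000000
position 5 holds 0

0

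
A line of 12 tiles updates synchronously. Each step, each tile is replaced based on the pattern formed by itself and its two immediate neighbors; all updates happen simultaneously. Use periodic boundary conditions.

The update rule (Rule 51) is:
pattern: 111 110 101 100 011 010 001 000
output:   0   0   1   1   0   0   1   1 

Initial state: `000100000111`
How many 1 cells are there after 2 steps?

step 1: 111011111000
step 2: 000100000111
count of 1: 4

4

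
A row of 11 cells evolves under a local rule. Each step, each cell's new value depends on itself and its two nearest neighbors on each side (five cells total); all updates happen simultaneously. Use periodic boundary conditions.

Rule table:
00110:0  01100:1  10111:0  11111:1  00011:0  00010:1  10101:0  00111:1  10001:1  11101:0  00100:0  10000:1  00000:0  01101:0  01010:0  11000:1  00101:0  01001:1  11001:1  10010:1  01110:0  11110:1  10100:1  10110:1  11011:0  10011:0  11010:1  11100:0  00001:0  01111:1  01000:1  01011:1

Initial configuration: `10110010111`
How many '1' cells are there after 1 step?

7

00111101011
count of 1: 7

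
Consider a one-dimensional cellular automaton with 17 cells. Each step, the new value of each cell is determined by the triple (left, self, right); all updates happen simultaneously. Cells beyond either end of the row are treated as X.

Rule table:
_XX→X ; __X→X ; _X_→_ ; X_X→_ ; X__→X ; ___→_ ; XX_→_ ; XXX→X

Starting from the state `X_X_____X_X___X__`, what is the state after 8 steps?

step 1: ___X___X___X_X_XX
step 2: X_X_X_X_X_X____XX
step 3: ___________X__XXX
step 4: X_________X_XXXXX
step 5: _X_______X__XXXXX
step 6: __X_____X_XXXXXXX
step 7: XX_X___X__XXXXXXX
step 8: X___X_X_XXXXXXXXX

X___X_X_XXXXXXXXX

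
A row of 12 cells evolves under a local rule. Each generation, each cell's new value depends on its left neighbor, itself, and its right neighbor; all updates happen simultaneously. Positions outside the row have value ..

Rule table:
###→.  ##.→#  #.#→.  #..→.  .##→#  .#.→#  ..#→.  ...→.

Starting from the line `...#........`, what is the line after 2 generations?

...#........

generation 1: ...#........  (fixed point — unchanged through generation 2)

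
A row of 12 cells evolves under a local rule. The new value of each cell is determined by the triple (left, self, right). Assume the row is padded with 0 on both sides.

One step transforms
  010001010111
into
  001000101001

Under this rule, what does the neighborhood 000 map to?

At position 3 the neighborhood is 000; the next row has 0 there.

0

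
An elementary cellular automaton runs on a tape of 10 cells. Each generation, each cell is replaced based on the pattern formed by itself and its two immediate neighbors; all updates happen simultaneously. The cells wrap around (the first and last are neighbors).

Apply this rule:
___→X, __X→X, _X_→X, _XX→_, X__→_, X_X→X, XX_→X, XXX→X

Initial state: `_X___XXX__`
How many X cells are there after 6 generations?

XX_XX_XX_X
XXX_XX_XX_
_XXX_XX_XX
X_XXX_XX_X
XX_XXX_XX_
_XX_XXX_XX
count of X: 7

7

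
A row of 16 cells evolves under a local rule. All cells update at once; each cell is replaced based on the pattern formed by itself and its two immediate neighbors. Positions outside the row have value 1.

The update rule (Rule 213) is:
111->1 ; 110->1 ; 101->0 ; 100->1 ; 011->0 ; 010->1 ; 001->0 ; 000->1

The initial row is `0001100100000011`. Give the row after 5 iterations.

1111100110011110

1100110111111001
1110010011111100
1111011001111110
1111001100111110
1111100110011110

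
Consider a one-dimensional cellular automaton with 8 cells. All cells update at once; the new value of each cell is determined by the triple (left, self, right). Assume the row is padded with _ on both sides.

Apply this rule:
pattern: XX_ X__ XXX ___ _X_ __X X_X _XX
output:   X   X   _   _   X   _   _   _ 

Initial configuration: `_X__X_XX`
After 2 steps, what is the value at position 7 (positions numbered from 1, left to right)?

_

_XX_X__X
__X_XX_X
position 7 holds _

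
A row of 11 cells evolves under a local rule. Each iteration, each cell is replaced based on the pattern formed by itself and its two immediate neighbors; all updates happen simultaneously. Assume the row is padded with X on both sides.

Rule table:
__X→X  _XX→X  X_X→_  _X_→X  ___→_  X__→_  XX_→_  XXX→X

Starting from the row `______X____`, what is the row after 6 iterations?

_X___XXXXXX

_____XX___X
____XX___XX
___XX___XXX
__XX___XXXX
_XX___XXXXX
_X___XXXXXX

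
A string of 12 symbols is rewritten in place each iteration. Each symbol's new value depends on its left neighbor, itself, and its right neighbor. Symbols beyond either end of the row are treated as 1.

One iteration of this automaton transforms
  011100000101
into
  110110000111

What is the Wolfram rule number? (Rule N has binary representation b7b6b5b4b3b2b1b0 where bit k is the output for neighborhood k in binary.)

position 2: 111 → 0  (bit 7 = 0)
position 3: 110 → 1  (bit 6 = 1)
position 0: 101 → 1  (bit 5 = 1)
position 4: 100 → 1  (bit 4 = 1)
position 1: 011 → 1  (bit 3 = 1)
position 9: 010 → 1  (bit 2 = 1)
position 8: 001 → 0  (bit 1 = 0)
position 5: 000 → 0  (bit 0 = 0)
bits b7..b0 = 01111100 = 124

124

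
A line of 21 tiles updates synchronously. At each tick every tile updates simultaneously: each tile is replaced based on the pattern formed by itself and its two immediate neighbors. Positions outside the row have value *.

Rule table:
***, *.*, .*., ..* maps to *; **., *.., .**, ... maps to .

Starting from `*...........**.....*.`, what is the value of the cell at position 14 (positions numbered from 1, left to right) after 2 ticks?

.

...........*......***
..........**.....*.**
position 14 holds .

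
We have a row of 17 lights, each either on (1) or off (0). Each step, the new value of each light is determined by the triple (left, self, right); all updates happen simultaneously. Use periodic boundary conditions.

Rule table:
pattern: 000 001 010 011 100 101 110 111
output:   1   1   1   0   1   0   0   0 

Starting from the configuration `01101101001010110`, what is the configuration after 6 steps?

01111110000011110

10000001111010001
01111110000011110
10000001111100001
01111110000011110  (repeats step 2; period 2)
step 6: 01111110000011110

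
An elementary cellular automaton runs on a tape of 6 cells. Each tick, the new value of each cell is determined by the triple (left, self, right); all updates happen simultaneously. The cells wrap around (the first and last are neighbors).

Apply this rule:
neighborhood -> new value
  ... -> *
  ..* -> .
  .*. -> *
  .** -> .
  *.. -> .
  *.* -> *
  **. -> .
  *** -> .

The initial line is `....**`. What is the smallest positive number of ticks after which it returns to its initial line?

2

tick 1: .**...
tick 2: ....**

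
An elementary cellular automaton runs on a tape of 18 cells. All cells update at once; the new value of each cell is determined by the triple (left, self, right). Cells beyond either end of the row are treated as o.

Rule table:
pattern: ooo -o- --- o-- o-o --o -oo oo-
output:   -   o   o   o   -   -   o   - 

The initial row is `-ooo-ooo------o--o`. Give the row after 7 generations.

-o---o--ooooo-oo-o
-ooo-oo-o-----o--o
-o---o--ooooo-oo-o  (repeats generation 1; period 2)
generation 7: -o---o--ooooo-oo-o

-o---o--ooooo-oo-o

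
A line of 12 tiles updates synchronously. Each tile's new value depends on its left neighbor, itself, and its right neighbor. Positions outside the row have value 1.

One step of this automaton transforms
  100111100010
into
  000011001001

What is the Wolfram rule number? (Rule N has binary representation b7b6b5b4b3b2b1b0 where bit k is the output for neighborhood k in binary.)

161

position 4: 111 → 1  (bit 7 = 1)
position 0: 110 → 0  (bit 6 = 0)
position 11: 101 → 1  (bit 5 = 1)
position 1: 100 → 0  (bit 4 = 0)
position 3: 011 → 0  (bit 3 = 0)
position 10: 010 → 0  (bit 2 = 0)
position 2: 001 → 0  (bit 1 = 0)
position 8: 000 → 1  (bit 0 = 1)
bits b7..b0 = 10100001 = 161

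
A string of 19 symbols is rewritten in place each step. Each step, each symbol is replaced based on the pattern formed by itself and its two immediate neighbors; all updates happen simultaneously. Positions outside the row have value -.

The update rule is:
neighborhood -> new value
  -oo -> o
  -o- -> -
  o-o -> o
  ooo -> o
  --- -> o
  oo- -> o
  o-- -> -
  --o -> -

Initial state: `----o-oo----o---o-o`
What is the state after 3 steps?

ooo--ooooooo--ooooo

ooo--ooo-oo---o--o-
ooo--oooooo-o------
ooo--ooooooo--ooooo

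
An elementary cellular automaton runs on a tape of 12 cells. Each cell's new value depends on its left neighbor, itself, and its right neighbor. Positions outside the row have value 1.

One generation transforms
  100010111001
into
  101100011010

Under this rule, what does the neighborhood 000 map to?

At position 2 the neighborhood is 000; the next row has 1 there.

1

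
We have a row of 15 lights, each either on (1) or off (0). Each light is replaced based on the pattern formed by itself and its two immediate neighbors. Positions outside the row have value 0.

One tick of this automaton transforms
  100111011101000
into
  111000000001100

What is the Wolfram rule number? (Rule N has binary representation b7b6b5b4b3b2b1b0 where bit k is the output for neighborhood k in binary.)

position 4: 111 → 0  (bit 7 = 0)
position 5: 110 → 0  (bit 6 = 0)
position 6: 101 → 0  (bit 5 = 0)
position 1: 100 → 1  (bit 4 = 1)
position 3: 011 → 0  (bit 3 = 0)
position 0: 010 → 1  (bit 2 = 1)
position 2: 001 → 1  (bit 1 = 1)
position 13: 000 → 0  (bit 0 = 0)
bits b7..b0 = 00010110 = 22

22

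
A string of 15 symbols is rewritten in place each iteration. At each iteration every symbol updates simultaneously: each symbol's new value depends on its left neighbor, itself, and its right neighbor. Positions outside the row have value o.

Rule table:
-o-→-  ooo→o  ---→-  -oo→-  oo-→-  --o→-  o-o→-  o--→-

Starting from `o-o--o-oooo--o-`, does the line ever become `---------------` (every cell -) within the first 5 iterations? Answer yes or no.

iteration 1: --------oo-----
iteration 2: ---------------
all cells are - at iteration 2

yes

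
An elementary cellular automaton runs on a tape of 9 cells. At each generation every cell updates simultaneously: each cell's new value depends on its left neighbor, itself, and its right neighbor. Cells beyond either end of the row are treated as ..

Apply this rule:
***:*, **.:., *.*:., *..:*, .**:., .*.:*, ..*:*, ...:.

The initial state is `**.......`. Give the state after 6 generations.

..*......
.***.....
*.*.*....
*.*.**...
*.*...*..
*.**.***.

*.**.***.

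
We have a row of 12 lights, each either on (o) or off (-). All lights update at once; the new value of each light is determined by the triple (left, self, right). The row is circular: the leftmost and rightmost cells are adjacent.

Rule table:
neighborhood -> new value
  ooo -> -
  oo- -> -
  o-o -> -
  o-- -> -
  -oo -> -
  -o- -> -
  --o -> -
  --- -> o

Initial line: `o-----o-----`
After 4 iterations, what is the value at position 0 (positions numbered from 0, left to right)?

o

--ooo---ooo-
o-----o-----  (repeats iteration 0; period 2)
iteration 4: o-----o-----
position 0 holds o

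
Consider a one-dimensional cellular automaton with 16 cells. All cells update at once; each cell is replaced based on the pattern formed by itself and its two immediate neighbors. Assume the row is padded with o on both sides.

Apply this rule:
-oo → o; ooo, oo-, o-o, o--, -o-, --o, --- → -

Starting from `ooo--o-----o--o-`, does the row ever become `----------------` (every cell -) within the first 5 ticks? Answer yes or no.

yes

----------------
all cells are - at tick 1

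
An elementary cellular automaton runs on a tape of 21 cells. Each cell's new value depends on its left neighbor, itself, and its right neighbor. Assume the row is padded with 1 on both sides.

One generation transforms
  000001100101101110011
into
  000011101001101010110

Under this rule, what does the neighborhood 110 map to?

1

At position 6 the neighborhood is 110; the next row has 1 there.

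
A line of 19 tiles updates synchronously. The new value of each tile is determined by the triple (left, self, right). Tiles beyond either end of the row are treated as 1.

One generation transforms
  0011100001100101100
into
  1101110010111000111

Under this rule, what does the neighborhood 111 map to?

At position 3 the neighborhood is 111; the next row has 1 there.

1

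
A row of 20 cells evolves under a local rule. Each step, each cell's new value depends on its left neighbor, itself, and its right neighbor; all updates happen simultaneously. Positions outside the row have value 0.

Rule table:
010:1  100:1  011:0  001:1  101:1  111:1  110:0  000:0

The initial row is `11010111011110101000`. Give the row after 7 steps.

00111010101101111100
01010111110010111010
11111011101111010111
01110101010110111010
10101111111001010111
11110111110111111010
01101011101011110111

01101011101011110111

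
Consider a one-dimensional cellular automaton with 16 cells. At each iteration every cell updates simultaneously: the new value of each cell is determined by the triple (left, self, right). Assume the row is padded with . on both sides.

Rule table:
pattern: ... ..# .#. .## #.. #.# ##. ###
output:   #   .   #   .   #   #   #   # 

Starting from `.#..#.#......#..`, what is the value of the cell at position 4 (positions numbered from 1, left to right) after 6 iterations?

.##.########.###
..##.########.##
#..##.########.#
##..##.#########
.##..##.########
..##..##.#######
position 4 holds #

#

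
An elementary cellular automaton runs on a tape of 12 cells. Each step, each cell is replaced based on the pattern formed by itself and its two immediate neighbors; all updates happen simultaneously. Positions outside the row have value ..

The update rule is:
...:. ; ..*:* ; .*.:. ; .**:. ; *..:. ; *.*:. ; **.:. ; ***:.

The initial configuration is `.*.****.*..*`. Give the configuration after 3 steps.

*.........*.
.........*..
........*...

........*...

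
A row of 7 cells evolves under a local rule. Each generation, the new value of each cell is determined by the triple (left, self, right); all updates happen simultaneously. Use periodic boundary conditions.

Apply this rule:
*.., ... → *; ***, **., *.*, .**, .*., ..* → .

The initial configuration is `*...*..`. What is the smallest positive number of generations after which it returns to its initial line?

.**..*.
...*..*
**..*..
..*..*.
*..*..*
.*..*..
..*..**
*..*...
.*..**.
..*...*
*..**..
.*...*.
..**..*
*...*..

14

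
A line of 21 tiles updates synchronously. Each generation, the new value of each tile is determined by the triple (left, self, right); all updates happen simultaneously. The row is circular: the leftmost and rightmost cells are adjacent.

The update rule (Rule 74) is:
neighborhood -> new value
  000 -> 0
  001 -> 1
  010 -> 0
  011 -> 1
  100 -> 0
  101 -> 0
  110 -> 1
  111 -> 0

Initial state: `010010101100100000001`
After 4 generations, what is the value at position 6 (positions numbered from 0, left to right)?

000100001101000000010
001000011100000000100
010000110100000001000
100001110000000010000
position 6 holds 1

1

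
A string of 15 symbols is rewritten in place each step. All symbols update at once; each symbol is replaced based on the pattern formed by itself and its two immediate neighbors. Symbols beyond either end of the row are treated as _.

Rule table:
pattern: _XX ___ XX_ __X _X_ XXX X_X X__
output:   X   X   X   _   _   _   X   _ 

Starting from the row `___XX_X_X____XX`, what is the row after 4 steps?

XX_XXX_X__XX_XX
XXXX_XX___XXXXX
X__XXXX_X_X___X
___X__XX_X__X__

___X__XX_X__X__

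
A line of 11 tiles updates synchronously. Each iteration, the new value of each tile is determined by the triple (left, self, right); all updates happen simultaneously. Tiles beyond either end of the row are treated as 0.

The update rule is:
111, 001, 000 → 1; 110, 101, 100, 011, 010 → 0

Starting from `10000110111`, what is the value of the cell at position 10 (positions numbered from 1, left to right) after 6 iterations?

0

00111000010
11010011100
00000101001
11111000010
01110011100
10100101001
position 10 holds 0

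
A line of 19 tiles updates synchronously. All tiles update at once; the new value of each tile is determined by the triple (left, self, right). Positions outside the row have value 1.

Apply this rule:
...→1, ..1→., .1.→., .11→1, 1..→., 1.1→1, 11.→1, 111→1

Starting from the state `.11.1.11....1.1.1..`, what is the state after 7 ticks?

1111.111.11..1.1...
11111111111...1..1.
11111111111.1.....1
111111111111..111.1
111111111111..11111
111111111111..11111  (fixed point — unchanged through tick 7)

111111111111..11111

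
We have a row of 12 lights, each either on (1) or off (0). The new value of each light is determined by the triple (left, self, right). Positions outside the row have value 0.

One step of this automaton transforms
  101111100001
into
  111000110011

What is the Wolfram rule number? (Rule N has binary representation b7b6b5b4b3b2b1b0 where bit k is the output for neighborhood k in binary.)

126

position 3: 111 → 0  (bit 7 = 0)
position 6: 110 → 1  (bit 6 = 1)
position 1: 101 → 1  (bit 5 = 1)
position 7: 100 → 1  (bit 4 = 1)
position 2: 011 → 1  (bit 3 = 1)
position 0: 010 → 1  (bit 2 = 1)
position 10: 001 → 1  (bit 1 = 1)
position 8: 000 → 0  (bit 0 = 0)
bits b7..b0 = 01111110 = 126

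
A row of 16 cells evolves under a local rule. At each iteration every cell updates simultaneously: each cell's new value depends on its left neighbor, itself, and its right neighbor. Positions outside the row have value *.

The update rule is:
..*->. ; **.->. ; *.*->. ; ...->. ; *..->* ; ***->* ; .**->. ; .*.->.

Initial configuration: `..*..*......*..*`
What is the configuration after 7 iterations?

*..*..*......*..
.*..*..*......*.
..*..*..*.......
*..*..*..*......
.*..*..*..*.....
..*..*..*..*....
*..*..*..*..*...

*..*..*..*..*...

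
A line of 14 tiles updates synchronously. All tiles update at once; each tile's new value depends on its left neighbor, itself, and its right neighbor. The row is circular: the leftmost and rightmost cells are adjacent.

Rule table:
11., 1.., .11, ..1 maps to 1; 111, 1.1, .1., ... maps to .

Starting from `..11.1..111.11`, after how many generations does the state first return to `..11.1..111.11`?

14

1111..111.1.11
...1111.1...1.
..11..1..1.1.1
111111.11.....
1....1.111...1
11..1..1.11.11
.111.11..11.1.
11.1.111111..1
.1...1....1111
..1.1.1..11..1
11.....111111.
111...11....1.
1.11.1111..1..
..11.1..111.11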